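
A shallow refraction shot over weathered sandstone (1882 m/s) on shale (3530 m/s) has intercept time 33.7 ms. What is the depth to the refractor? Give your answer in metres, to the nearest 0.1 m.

37.5 m

θ_c = arcsin(1882/3530) = 32.22°; cos θ_c = 0.8460.
tᵢ = 2h cos θ_c/V₁ ⇒ h = tᵢ·V₁/(2 cos θ_c) = 0.0337·1882/(2·0.8460) = 37.48 m.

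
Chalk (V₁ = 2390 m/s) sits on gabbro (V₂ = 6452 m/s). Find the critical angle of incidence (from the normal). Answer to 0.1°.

21.7°

At critical incidence the refracted ray runs along the interface (θ₂ = 90°), so sin θ_c = V₁/V₂.
θ_c = arcsin(2390/6452) = arcsin 0.3704 = 21.74°.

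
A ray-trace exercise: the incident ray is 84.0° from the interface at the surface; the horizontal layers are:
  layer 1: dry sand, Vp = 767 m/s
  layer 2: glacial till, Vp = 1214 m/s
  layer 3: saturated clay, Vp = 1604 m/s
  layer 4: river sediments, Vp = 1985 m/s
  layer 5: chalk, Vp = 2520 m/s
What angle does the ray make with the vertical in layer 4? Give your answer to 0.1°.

From the normal: θ₁ = 90° − 84.0° = 6.0°.
Ray parameter p = sin 6.0° / 767 = 1.3628e-04 s/m.
sin θ_4 = p·V_4 = 1.3628e-04 × 1985 = 0.2705.
θ_4 = 15.70° from the vertical.

15.7°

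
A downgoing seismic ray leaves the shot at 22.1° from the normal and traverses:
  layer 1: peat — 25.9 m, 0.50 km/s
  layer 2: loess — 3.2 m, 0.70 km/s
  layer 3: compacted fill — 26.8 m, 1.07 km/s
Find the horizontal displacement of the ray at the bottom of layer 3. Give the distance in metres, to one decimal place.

48.9 m

Ray parameter p = sin 22.1° / 0.50 km/s = 7.5245e-01 s/km.
Layer 1: θ = 22.10°; offset = 25.9·tan 22.10° = 10.517 m.
Layer 2: sin θ = p·0.70 = 0.5267 → θ = 31.78°; offset = 3.2·tan 31.78° = 1.983 m.
Layer 3: sin θ = p·1.07 = 0.8051 → θ = 53.62°; offset = 26.8·tan 53.62° = 36.380 m.
Total horizontal offset = 48.879 m.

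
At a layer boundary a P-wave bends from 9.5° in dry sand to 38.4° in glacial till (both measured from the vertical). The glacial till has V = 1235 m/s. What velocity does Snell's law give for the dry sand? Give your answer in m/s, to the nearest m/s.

Snell's law: sin 9.5°/V₁ = sin 38.4°/V₂.
V₁ = V₂·sin 9.5°/sin 38.4° = 1235 × 0.2657 = 328.16 m/s.

328 m/s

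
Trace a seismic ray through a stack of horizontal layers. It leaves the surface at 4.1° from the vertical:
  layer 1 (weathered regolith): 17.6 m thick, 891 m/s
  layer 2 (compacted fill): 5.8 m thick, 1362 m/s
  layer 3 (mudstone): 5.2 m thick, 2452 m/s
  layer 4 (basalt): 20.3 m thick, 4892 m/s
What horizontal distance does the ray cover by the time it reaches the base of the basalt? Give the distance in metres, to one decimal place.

Ray parameter p = sin 4.1° / 891 m/s = 8.0244e-05 s/m.
Layer 1: θ = 4.10°; offset = 17.6·tan 4.10° = 1.262 m.
Layer 2: sin θ = p·1362 = 0.1093 → θ = 6.27°; offset = 5.8·tan 6.27° = 0.638 m.
Layer 3: sin θ = p·2452 = 0.1968 → θ = 11.35°; offset = 5.2·tan 11.35° = 1.044 m.
Layer 4: sin θ = p·4892 = 0.3926 → θ = 23.11°; offset = 20.3·tan 23.11° = 8.664 m.
Σ offsets = 11.607 m.

11.6 m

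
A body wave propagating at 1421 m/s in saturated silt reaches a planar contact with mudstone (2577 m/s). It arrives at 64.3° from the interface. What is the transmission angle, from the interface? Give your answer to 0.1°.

Convert to the normal: θ₁ = 90° − 64.3° = 25.7°.
Snell's law: sin θ₂ = (V₂/V₁)·sin θ₁ = (2577/1421)·sin 25.7° = 0.7864.
θ₂ = arcsin 0.7864 = 51.85° from the normal.
From the interface: 90° − 51.85° = 38.15°.

38.1°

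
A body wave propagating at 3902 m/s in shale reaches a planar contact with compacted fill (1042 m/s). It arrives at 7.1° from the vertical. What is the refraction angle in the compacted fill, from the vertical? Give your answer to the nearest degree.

Snell's law: sin θ₂ = (V₂/V₁)·sin θ₁ = (1042/3902)·sin 7.1° = 0.0330.
θ₂ = sin⁻¹(0.0330) = 1.89° (from vertical).

2°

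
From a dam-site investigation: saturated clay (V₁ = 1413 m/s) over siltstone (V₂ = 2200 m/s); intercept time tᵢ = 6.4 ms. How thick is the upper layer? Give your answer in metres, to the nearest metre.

θ_c = arcsin(1413/2200) = 39.96°; cos θ_c = 0.7665.
tᵢ = 2h cos θ_c/V₁ ⇒ h = tᵢ·V₁/(2 cos θ_c) = 0.0064·1413/(2·0.7665) = 5.90 m.

6 m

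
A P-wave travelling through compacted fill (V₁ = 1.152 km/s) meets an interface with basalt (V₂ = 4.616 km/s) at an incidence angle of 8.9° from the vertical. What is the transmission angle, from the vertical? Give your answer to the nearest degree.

sin θ₁/V₁ = sin θ₂/V₂ ⇒ sin θ₂ = 4.616·sin 8.9°/1.152 = 4.616·0.1547/1.152 = 0.6199.
θ₂ = arcsin 0.6199 = 38.31° from the normal.

38°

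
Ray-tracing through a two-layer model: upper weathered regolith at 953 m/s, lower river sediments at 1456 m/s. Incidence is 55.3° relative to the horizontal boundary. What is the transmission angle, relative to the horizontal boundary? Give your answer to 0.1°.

Convert to the normal: θ₁ = 90° − 55.3° = 34.7°.
sin θ₁/V₁ = sin θ₂/V₂ ⇒ sin θ₂ = 1456·sin 34.7°/953 = 1456·0.5693/953 = 0.8697.
θ₂ = arcsin 0.8697 = 60.43° from the normal.
From the interface: 90° − 60.43° = 29.57°.

29.6°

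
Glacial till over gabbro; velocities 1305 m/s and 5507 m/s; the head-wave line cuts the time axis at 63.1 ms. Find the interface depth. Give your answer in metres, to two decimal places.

42.38 m

θ_c = arcsin(1305/5507) = 13.71°; cos θ_c = 0.9715.
tᵢ = 2h cos θ_c/V₁ ⇒ h = tᵢ·V₁/(2 cos θ_c) = 0.0631·1305/(2·0.9715) = 42.38 m.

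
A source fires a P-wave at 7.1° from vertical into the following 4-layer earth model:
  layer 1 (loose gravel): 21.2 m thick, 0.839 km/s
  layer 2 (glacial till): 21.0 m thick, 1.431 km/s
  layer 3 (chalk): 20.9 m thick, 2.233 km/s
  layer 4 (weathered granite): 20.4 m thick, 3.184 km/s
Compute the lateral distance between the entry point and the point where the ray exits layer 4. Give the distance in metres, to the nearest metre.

p = sin θ₁/V₁ = sin 7.1°/0.839 = 1.4732e-01 s/km is conserved through the stack.
Layer 1: θ = 7.10°; offset = 21.2·tan 7.10° = 2.641 m.
Layer 2: sin θ = p·1.431 = 0.2108 → θ = 12.17°; offset = 21.0·tan 12.17° = 4.529 m.
Layer 3: sin θ = p·2.233 = 0.3290 → θ = 19.21°; offset = 20.9·tan 19.21° = 7.281 m.
Layer 4: sin θ = p·3.184 = 0.4691 → θ = 27.97°; offset = 20.4·tan 27.97° = 10.835 m.
Total horizontal offset = 25.285 m.

25 m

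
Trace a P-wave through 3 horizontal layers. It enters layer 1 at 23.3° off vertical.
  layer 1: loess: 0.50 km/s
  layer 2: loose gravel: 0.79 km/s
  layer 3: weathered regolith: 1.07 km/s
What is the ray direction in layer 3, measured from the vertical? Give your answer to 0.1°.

57.8°

Snell's law across each interface conserves sin θ / V, so sin θ_3 = V_3·sin θ₁/V₁.
sin θ_3 = 1.07 × sin 23.3° / 0.50 = 0.8465.
θ_3 = 57.83° from the vertical.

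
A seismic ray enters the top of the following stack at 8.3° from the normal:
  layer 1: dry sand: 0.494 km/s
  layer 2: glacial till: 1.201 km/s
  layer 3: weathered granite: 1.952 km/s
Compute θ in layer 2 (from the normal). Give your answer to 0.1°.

20.5°

Ray parameter p = sin 8.3° / 0.494 = 2.9222e-01 s/km.
sin θ_2 = p·V_2 = 2.9222e-01 × 1.201 = 0.3510.
θ_2 = arcsin 0.3510 = 20.55°.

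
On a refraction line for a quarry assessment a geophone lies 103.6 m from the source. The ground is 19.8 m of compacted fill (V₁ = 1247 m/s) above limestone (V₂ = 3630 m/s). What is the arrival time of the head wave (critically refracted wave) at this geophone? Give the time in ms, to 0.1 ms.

θ_c = arcsin(V₁/V₂) = arcsin(1247/3630) = 20.09°, cos θ_c = 0.9391.
Intercept time tᵢ = 2h cos θ_c / V₁ = 2·19.8·0.9391/1247 = 0.02982 s.
t = x/V₂ + tᵢ = 103.6/3630 + 0.02982 = 0.05836 s.

58.4 ms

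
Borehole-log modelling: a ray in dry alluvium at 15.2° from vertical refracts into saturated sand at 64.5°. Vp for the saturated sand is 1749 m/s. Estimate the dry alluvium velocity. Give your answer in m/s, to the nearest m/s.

sin 15.2° = 0.2622; sin 64.5° = 0.9026.
V₁ = V₂·(sin θ₁/sin θ₂) = 1749·(0.2622/0.9026) = 508.06 m/s.

508 m/s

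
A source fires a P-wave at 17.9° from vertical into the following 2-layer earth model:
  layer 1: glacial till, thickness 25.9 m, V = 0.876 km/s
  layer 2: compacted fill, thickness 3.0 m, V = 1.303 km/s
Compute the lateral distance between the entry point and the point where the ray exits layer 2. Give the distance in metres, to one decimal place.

9.9 m

Apply Snell's law at each interface; in layer i the horizontal offset is hᵢ·tan θᵢ.
Layer 1: θ = 17.90°; offset = 25.9·tan 17.90° = 8.365 m.
Layer 2: sin θ = 1.303·sin 17.9°/0.876 = 0.4572, θ = 27.20°; offset = 3.0·tan 27.20° = 1.542 m.
Σ offsets = 9.908 m.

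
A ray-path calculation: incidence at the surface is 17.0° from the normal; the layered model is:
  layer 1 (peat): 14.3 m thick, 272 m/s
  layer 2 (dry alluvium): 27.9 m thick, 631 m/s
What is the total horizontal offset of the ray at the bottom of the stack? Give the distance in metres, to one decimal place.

Apply Snell's law at each interface; in layer i the horizontal offset is hᵢ·tan θᵢ.
Layer 1: θ = 17.00°; offset = 14.3·tan 17.00° = 4.372 m.
Layer 2: sin θ = 631·sin 17.0°/272 = 0.6783, θ = 42.71°; offset = 27.9·tan 42.71° = 25.752 m.
Total horizontal offset = 30.124 m.

30.1 m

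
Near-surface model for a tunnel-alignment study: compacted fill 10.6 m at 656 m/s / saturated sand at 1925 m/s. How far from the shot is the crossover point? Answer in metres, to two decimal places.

30.23 m

x_cross = 2h·√((V₂+V₁)/(V₂−V₁)).
(V₂+V₁)/(V₂−V₁) = (1925+656)/(1925−656) = 2.0339; √ = 1.4261.
x_cross = 2·10.6·1.4261 = 30.23 m.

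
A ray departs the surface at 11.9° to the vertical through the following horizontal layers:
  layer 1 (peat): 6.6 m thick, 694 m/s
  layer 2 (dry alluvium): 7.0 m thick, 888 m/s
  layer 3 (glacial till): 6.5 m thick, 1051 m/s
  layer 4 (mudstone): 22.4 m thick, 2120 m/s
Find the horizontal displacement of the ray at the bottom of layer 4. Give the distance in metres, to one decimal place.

Ray parameter p = sin 11.9° / 694 m/s = 2.9712e-04 s/m.
Layer 1: θ = 11.90°; offset = 6.6·tan 11.90° = 1.391 m.
Layer 2: sin θ = p·888 = 0.2638 → θ = 15.30°; offset = 7.0·tan 15.30° = 1.915 m.
Layer 3: sin θ = p·1051 = 0.3123 → θ = 18.20°; offset = 6.5·tan 18.20° = 2.137 m.
Layer 4: sin θ = p·2120 = 0.6299 → θ = 39.04°; offset = 22.4·tan 39.04° = 18.167 m.
Σ offsets = 23.609 m.

23.6 m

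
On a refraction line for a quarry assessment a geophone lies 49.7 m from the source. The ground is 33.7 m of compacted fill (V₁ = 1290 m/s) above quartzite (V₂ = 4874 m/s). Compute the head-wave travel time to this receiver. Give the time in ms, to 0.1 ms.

θ_c = arcsin(V₁/V₂) = arcsin(1290/4874) = 15.35°, cos θ_c = 0.9643.
Intercept time tᵢ = 2h cos θ_c / V₁ = 2·33.7·0.9643/1290 = 0.05038 s.
t = x/V₂ + tᵢ = 49.7/4874 + 0.05038 = 0.06058 s.

60.6 ms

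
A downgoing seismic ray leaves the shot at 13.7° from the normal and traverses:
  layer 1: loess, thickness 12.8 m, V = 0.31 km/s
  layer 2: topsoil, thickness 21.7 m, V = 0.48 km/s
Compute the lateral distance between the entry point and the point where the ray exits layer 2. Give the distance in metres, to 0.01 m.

Apply Snell's law at each interface; in layer i the horizontal offset is hᵢ·tan θᵢ.
Layer 1: θ = 13.70°; offset = 12.8·tan 13.70° = 3.1203 m.
Layer 2: sin θ = 0.48·sin 13.7°/0.31 = 0.3667, θ = 21.51°; offset = 21.7·tan 21.51° = 8.5537 m.
Σ offsets = 11.6740 m.

11.67 m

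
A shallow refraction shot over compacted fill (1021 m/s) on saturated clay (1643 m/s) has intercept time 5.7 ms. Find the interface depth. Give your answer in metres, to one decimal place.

θ_c = arcsin(1021/1643) = 38.42°; cos θ_c = 0.7835.
tᵢ = 2h cos θ_c/V₁ ⇒ h = tᵢ·V₁/(2 cos θ_c) = 0.0057·1021/(2·0.7835) = 3.71 m.

3.7 m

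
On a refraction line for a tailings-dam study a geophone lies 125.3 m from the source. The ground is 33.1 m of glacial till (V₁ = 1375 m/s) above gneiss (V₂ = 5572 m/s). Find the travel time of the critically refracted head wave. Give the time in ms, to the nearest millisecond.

θ_c = arcsin(V₁/V₂) = arcsin(1375/5572) = 14.29°, cos θ_c = 0.9691.
Intercept time tᵢ = 2h cos θ_c / V₁ = 2·33.1·0.9691/1375 = 0.04666 s.
t = x/V₂ + tᵢ = 125.3/5572 + 0.04666 = 0.06914 s.

69 ms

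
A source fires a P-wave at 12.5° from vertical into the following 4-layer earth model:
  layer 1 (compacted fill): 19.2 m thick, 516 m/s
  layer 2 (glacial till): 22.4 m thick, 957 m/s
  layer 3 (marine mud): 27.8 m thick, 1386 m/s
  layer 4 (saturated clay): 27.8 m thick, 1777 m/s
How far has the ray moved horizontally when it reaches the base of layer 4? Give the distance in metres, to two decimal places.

Apply Snell's law at each interface; in layer i the horizontal offset is hᵢ·tan θᵢ.
Layer 1: θ = 12.50°; offset = 19.2·tan 12.50° = 4.2565 m.
Layer 2: sin θ = 957·sin 12.5°/516 = 0.4014, θ = 23.67°; offset = 22.4·tan 23.67° = 9.8175 m.
Layer 3: sin θ = 1386·sin 12.5°/516 = 0.5814, θ = 35.55°; offset = 27.8·tan 35.55° = 19.8638 m.
Layer 4: sin θ = 1777·sin 12.5°/516 = 0.7454, θ = 48.19°; offset = 27.8·tan 48.19° = 31.0831 m.
Summing the layer offsets gives 65.0209 m.

65.02 m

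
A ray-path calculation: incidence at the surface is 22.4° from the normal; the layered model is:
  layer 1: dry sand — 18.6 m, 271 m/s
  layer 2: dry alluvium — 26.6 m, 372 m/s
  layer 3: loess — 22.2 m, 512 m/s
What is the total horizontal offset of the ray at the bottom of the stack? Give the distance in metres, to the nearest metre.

47 m

Ray parameter p = sin 22.4° / 271 m/s = 1.4062e-03 s/m.
Layer 1: θ = 22.40°; offset = 18.6·tan 22.40° = 7.666 m.
Layer 2: sin θ = p·372 = 0.5231 → θ = 31.54°; offset = 26.6·tan 31.54° = 16.326 m.
Layer 3: sin θ = p·512 = 0.7200 → θ = 46.05°; offset = 22.2·tan 46.05° = 23.030 m.
Total horizontal offset = 47.022 m.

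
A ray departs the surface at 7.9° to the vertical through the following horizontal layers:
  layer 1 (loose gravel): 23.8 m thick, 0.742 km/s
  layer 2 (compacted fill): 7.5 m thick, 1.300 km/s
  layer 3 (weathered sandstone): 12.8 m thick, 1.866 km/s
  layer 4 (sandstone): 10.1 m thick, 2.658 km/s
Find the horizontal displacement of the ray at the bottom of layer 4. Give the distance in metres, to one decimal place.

Ray parameter p = sin 7.9° / 0.742 km/s = 1.8524e-01 s/km.
Layer 1: θ = 7.90°; offset = 23.8·tan 7.90° = 3.303 m.
Layer 2: sin θ = p·1.300 = 0.2408 → θ = 13.93°; offset = 7.5·tan 13.93° = 1.861 m.
Layer 3: sin θ = p·1.866 = 0.3456 → θ = 20.22°; offset = 12.8·tan 20.22° = 4.715 m.
Layer 4: sin θ = p·2.658 = 0.4924 → θ = 29.50°; offset = 10.1·tan 29.50° = 5.713 m.
Total horizontal offset = 15.591 m.

15.6 m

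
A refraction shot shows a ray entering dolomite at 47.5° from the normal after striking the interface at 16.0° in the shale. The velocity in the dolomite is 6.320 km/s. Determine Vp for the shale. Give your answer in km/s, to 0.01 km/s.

sin 16.0° = 0.2756; sin 47.5° = 0.7373.
V₁ = V₂·(sin θ₁/sin θ₂) = 6.320·(0.2756/0.7373) = 2.36 km/s.

2.36 km/s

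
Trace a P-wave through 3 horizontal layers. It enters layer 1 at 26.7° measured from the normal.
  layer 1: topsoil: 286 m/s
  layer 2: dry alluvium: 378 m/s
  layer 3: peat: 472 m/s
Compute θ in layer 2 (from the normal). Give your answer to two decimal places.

Ray parameter p = sin 26.7° / 286 = 1.5710e-03 s/m.
sin θ_2 = p·V_2 = 1.5710e-03 × 378 = 0.5939.
θ_2 = arcsin 0.5939 = 36.43°.

36.43°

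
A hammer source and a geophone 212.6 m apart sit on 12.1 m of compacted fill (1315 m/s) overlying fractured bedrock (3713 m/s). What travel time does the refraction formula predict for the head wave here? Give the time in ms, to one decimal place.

74.5 ms

θ_c = arcsin(V₁/V₂) = arcsin(1315/3713) = 20.74°, cos θ_c = 0.9352.
Intercept time tᵢ = 2h cos θ_c / V₁ = 2·12.1·0.9352/1315 = 0.01721 s.
t = x/V₂ + tᵢ = 212.6/3713 + 0.01721 = 0.07447 s.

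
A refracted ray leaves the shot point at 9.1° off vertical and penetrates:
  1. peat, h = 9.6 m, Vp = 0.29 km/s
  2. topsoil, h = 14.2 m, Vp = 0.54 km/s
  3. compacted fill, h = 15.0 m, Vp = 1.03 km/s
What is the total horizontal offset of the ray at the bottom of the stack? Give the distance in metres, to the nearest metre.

16 m

Apply Snell's law at each interface; in layer i the horizontal offset is hᵢ·tan θᵢ.
Layer 1: θ = 9.10°; offset = 9.6·tan 9.10° = 1.538 m.
Layer 2: sin θ = 0.54·sin 9.1°/0.29 = 0.2945, θ = 17.13°; offset = 14.2·tan 17.13° = 4.376 m.
Layer 3: sin θ = 1.03·sin 9.1°/0.29 = 0.5617, θ = 34.18°; offset = 15.0·tan 34.18° = 10.185 m.
Σ offsets = 16.098 m.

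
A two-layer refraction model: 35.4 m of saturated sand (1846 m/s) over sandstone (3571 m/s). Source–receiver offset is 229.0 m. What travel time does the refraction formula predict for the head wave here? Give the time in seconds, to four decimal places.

0.0970 s

θ_c = arcsin(V₁/V₂) = arcsin(1846/3571) = 31.13°, cos θ_c = 0.8560.
Intercept time tᵢ = 2h cos θ_c / V₁ = 2·35.4·0.8560/1846 = 0.03283 s.
t = x/V₂ + tᵢ = 229.0/3571 + 0.03283 = 0.09696 s.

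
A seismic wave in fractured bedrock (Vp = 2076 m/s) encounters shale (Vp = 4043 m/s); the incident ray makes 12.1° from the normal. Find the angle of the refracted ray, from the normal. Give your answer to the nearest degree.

24°

sin θ₁/V₁ = sin θ₂/V₂ ⇒ sin θ₂ = 4043·sin 12.1°/2076 = 4043·0.2096/2076 = 0.4082.
θ₂ = sin⁻¹(0.4082) = 24.09° (from vertical).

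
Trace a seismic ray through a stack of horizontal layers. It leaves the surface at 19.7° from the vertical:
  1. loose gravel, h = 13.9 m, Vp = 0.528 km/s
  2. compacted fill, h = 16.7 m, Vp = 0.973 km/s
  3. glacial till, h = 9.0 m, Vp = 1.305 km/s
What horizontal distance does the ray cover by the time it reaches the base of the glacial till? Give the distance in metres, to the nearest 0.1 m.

31.8 m

p = sin θ₁/V₁ = sin 19.7°/0.528 = 6.3844e-01 s/km is conserved through the stack.
Layer 1: θ = 19.70°; offset = 13.9·tan 19.70° = 4.977 m.
Layer 2: sin θ = p·0.973 = 0.6212 → θ = 38.40°; offset = 16.7·tan 38.40° = 13.238 m.
Layer 3: sin θ = p·1.305 = 0.8332 → θ = 56.42°; offset = 9.0·tan 56.42° = 13.559 m.
Σ offsets = 31.774 m.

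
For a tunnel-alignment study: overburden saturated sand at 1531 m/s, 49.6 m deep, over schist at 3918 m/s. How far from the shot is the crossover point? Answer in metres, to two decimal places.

149.88 m

θ_c = arcsin(1531/3918) = 23.00°, so cos θ_c = 0.9205 and tᵢ = 2h cos θ_c/V₁ = 0.0596 s.
At crossover x/V₁ = x/V₂ + tᵢ ⇒ x = tᵢ/(1/V₁ − 1/V₂) = 0.05964/(6.5317e-04 − 2.5523e-04) = 149.88 m.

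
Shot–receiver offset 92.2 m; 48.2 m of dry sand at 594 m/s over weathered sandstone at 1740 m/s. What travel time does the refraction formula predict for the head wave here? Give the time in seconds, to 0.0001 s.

0.2055 s

θ_c = arcsin(V₁/V₂) = arcsin(594/1740) = 19.96°, cos θ_c = 0.9399.
Intercept time tᵢ = 2h cos θ_c / V₁ = 2·48.2·0.9399/594 = 0.15254 s.
t = x/V₂ + tᵢ = 92.2/1740 + 0.15254 = 0.20553 s.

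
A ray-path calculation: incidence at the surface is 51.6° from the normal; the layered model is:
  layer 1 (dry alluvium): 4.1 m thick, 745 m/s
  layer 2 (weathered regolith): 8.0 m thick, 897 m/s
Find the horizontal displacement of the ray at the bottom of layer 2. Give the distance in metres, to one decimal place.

Apply Snell's law at each interface; in layer i the horizontal offset is hᵢ·tan θᵢ.
Layer 1: θ = 51.60°; offset = 4.1·tan 51.60° = 5.173 m.
Layer 2: sin θ = 897·sin 51.6°/745 = 0.9436, θ = 70.66°; offset = 8.0·tan 70.66° = 22.797 m.
Σ offsets = 27.970 m.

28.0 m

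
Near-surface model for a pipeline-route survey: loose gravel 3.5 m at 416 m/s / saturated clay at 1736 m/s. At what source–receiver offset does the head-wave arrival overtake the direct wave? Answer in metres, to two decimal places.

8.94 m

x_cross = 2h·√((V₂+V₁)/(V₂−V₁)).
(V₂+V₁)/(V₂−V₁) = (1736+416)/(1736−416) = 1.6303; √ = 1.2768.
x_cross = 2·3.5·1.2768 = 8.94 m.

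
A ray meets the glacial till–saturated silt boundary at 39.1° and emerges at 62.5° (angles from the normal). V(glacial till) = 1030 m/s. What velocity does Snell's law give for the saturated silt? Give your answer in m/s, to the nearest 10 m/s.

1450 m/s

sin 39.1° = 0.6307; sin 62.5° = 0.8870.
V₂ = V₁·(sin θ₂/sin θ₁) = 1030·(0.8870/0.6307) = 1448.64 m/s.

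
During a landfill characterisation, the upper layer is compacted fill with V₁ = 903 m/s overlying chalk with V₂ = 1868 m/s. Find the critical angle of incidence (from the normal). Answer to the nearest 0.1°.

At critical incidence the refracted ray runs along the interface (θ₂ = 90°), so sin θ_c = V₁/V₂.
θ_c = arcsin(903/1868) = arcsin 0.4834 = 28.91°.

28.9°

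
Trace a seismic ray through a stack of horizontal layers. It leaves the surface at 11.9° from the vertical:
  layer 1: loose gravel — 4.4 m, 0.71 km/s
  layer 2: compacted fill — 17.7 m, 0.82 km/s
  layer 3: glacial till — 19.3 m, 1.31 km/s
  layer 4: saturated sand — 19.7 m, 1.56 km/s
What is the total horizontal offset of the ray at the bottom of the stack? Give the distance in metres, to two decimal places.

23.22 m

p = sin θ₁/V₁ = sin 11.9°/0.71 = 2.9043e-01 s/km is conserved through the stack.
Layer 1: θ = 11.90°; offset = 4.4·tan 11.90° = 0.9272 m.
Layer 2: sin θ = p·0.82 = 0.2382 → θ = 13.78°; offset = 17.7·tan 13.78° = 4.3402 m.
Layer 3: sin θ = p·1.31 = 0.3805 → θ = 22.36°; offset = 19.3·tan 22.36° = 7.9400 m.
Layer 4: sin θ = p·1.56 = 0.4531 → θ = 26.94°; offset = 19.7·tan 26.94° = 10.0120 m.
Summing the layer offsets gives 23.2194 m.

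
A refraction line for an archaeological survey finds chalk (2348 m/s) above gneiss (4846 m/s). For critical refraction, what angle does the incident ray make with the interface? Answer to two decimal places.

61.02°

At critical incidence the refracted ray runs along the interface (θ₂ = 90°), so sin θ_c = V₁/V₂.
θ_c = arcsin(2348/4846) = arcsin 0.4845 = 28.98°.
Measured from the interface: 90° − 28.98° = 61.02°.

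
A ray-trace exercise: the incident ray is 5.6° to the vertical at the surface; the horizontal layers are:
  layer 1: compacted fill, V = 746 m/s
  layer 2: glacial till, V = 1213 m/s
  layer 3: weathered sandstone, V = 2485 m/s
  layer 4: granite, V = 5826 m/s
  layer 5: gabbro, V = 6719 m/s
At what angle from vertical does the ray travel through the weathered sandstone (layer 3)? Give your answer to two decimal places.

Snell's law across each interface conserves sin θ / V, so sin θ_3 = V_3·sin θ₁/V₁.
sin θ_3 = 2485 × sin 5.6° / 746 = 0.3251.
θ_3 = arcsin 0.3251 = 18.97°.

18.97°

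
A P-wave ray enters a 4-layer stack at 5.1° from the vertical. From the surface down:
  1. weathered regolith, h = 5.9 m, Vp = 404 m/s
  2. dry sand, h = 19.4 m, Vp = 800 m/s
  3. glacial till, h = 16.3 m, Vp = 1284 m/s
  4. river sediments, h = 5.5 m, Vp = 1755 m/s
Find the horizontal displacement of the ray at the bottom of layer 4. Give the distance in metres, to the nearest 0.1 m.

Apply Snell's law at each interface; in layer i the horizontal offset is hᵢ·tan θᵢ.
Layer 1: θ = 5.10°; offset = 5.9·tan 5.10° = 0.527 m.
Layer 2: sin θ = 800·sin 5.1°/404 = 0.1760, θ = 10.14°; offset = 19.4·tan 10.14° = 3.469 m.
Layer 3: sin θ = 1284·sin 5.1°/404 = 0.2825, θ = 16.41°; offset = 16.3·tan 16.41° = 4.801 m.
Layer 4: sin θ = 1755·sin 5.1°/404 = 0.3862, θ = 22.72°; offset = 5.5·tan 22.72° = 2.302 m.
Total horizontal offset = 11.099 m.

11.1 m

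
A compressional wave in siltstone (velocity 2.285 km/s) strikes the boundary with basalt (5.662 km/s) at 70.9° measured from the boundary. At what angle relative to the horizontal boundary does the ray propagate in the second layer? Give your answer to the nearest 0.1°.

Convert to the normal: θ₁ = 90° − 70.9° = 19.1°.
Snell's law: sin θ₂ = (V₂/V₁)·sin θ₁ = (5.662/2.285)·sin 19.1° = 0.8108.
θ₂ = sin⁻¹(0.8108) = 54.18° (from vertical).
From the interface: 90° − 54.18° = 35.82°.

35.8°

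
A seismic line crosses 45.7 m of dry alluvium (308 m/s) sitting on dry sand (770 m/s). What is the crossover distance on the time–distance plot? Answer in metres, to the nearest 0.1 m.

x_cross = 2h·√((V₂+V₁)/(V₂−V₁)).
(V₂+V₁)/(V₂−V₁) = (770+308)/(770−308) = 2.3333; √ = 1.5275.
x_cross = 2·45.7·1.5275 = 139.62 m.

139.6 m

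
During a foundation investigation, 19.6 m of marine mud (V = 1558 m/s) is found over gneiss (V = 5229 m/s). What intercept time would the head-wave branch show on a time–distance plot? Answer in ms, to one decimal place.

θ_c = arcsin(V₁/V₂) = arcsin(1558/5229) = 17.33°; cos θ_c = 0.9546.
tᵢ = 2h·cos θ_c / V₁ = 2·19.6·0.9546 / 1558 = 0.02402 s.

24.0 ms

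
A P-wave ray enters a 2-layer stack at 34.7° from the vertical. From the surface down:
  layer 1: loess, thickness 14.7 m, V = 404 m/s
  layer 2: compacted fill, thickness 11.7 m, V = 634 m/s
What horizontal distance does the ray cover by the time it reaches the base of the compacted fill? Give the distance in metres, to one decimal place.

33.4 m

Ray parameter p = sin 34.7° / 404 m/s = 1.4091e-03 s/m.
Layer 1: θ = 34.70°; offset = 14.7·tan 34.70° = 10.179 m.
Layer 2: sin θ = p·634 = 0.8934 → θ = 63.30°; offset = 11.7·tan 63.30° = 23.263 m.
Total horizontal offset = 33.442 m.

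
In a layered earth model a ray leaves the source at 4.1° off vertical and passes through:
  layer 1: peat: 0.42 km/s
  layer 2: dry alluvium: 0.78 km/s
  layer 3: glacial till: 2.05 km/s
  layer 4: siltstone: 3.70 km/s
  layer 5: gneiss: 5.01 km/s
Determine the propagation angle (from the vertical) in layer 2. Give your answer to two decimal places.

7.63°

Ray parameter p = sin 4.1° / 0.42 = 1.7023e-01 s/km.
sin θ_2 = p·V_2 = 1.7023e-01 × 0.78 = 0.1328.
θ_2 = 7.63° from the vertical.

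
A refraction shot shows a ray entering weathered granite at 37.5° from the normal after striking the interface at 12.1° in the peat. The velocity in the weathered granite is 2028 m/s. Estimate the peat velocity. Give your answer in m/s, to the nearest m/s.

Snell's law: sin 12.1°/V₁ = sin 37.5°/V₂.
V₁ = V₂·sin 12.1°/sin 37.5° = 2028 × 0.3443 = 698.31 m/s.

698 m/s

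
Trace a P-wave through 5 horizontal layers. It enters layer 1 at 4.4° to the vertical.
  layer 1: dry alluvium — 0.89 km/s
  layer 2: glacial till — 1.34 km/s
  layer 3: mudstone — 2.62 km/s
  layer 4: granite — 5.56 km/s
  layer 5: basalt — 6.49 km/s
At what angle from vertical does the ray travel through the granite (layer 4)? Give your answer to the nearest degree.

Snell's law across each interface conserves sin θ / V, so sin θ_4 = V_4·sin θ₁/V₁.
sin θ_4 = 5.56 × sin 4.4° / 0.89 = 0.4793.
θ_4 = 28.64° from the vertical.

29°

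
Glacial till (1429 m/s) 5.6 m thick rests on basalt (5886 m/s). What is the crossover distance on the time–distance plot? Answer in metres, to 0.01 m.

14.35 m

θ_c = arcsin(1429/5886) = 14.05°, so cos θ_c = 0.9701 and tᵢ = 2h cos θ_c/V₁ = 0.0076 s.
At crossover x/V₁ = x/V₂ + tᵢ ⇒ x = tᵢ/(1/V₁ − 1/V₂) = 0.00760/(6.9979e-04 − 1.6989e-04) = 14.35 m.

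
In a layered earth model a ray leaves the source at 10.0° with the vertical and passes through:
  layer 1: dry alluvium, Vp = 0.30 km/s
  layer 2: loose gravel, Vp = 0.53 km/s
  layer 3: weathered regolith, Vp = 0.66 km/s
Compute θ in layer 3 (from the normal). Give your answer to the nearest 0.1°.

Snell's law across each interface conserves sin θ / V, so sin θ_3 = V_3·sin θ₁/V₁.
sin θ_3 = 0.66 × sin 10.0° / 0.30 = 0.3820.
θ_3 = 22.46° from the vertical.

22.5°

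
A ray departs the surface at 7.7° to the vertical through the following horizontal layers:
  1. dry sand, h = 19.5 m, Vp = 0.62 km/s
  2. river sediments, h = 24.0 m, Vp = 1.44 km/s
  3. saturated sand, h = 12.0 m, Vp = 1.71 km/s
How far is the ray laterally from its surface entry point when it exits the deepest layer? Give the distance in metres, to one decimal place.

Apply Snell's law at each interface; in layer i the horizontal offset is hᵢ·tan θᵢ.
Layer 1: θ = 7.70°; offset = 19.5·tan 7.70° = 2.637 m.
Layer 2: sin θ = 1.44·sin 7.7°/0.62 = 0.3112, θ = 18.13°; offset = 24.0·tan 18.13° = 7.859 m.
Layer 3: sin θ = 1.71·sin 7.7°/0.62 = 0.3695, θ = 21.69°; offset = 12.0·tan 21.69° = 4.772 m.
Total horizontal offset = 15.268 m.

15.3 m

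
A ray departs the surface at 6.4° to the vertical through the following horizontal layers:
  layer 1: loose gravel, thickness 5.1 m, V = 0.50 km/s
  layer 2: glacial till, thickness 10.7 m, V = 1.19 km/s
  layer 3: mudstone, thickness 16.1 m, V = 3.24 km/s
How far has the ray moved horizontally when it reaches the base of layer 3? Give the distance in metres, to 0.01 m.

Ray parameter p = sin 6.4° / 0.50 km/s = 2.2294e-01 s/km.
Layer 1: θ = 6.40°; offset = 5.1·tan 6.40° = 0.5721 m.
Layer 2: sin θ = p·1.19 = 0.2653 → θ = 15.38°; offset = 10.7·tan 15.38° = 2.9442 m.
Layer 3: sin θ = p·3.24 = 0.7223 → θ = 46.25°; offset = 16.1·tan 46.25° = 16.8161 m.
Total horizontal offset = 20.3323 m.

20.33 m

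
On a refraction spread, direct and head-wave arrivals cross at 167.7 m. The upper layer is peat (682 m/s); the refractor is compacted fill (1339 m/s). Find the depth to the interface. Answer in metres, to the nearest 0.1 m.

47.8 m

x_cross = 2h·√((V₂+V₁)/(V₂−V₁)) → h = x_cross / (2·√((V₂+V₁)/(V₂−V₁))).
√((V₂+V₁)/(V₂−V₁)) = √((1339+682)/(1339−682)) = 1.7539.
h = 167.7 / (2·1.7539) = 47.81 m.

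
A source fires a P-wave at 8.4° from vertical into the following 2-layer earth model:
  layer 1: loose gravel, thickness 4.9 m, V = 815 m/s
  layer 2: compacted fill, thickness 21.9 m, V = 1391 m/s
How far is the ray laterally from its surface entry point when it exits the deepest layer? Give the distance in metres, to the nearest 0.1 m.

Apply Snell's law at each interface; in layer i the horizontal offset is hᵢ·tan θᵢ.
Layer 1: θ = 8.40°; offset = 4.9·tan 8.40° = 0.724 m.
Layer 2: sin θ = 1391·sin 8.4°/815 = 0.2493, θ = 14.44°; offset = 21.9·tan 14.44° = 5.638 m.
Total horizontal offset = 6.362 m.

6.4 m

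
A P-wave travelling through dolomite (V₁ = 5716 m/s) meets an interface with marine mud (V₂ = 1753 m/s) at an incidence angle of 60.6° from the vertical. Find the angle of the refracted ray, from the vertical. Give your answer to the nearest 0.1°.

15.5°

Snell's law: sin θ₂ = (V₂/V₁)·sin θ₁ = (1753/5716)·sin 60.6° = 0.2672.
θ₂ = sin⁻¹(0.2672) = 15.50° (from vertical).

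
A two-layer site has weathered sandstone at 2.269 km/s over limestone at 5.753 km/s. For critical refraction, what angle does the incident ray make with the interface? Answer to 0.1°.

66.8°

Critical incidence: sin θ_c = V₁/V₂ = 2.269/5.753 = 0.3944.
θ_c = arcsin 0.3944 = 23.23°.
Measured from the interface: 90° − 23.23° = 66.77°.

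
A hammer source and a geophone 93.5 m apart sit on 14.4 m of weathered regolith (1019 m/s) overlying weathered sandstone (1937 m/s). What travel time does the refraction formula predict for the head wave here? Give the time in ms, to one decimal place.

72.3 ms

t = x/V₂ + 2h·√(V₂²−V₁²)/(V₁V₂).
√(V₂²−V₁²) = √(1937²−1019²) = 1647.3 m/s; delay term = 2·14.4·1647.3/(1019·1937) = 0.02404 s.
t = 93.5/1937 + 0.02404 = 0.07231 s.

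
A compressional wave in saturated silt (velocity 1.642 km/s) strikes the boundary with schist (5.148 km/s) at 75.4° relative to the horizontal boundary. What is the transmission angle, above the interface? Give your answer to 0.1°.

37.8°

Angle from the normal: 90° − 75.4° = 14.6°.
sin θ₁/V₁ = sin θ₂/V₂ ⇒ sin θ₂ = 5.148·sin 14.6°/1.642 = 5.148·0.2521/1.642 = 0.7903.
θ₂ = sin⁻¹(0.7903) = 52.21° (from vertical).
From the interface: 90° − 52.21° = 37.79°.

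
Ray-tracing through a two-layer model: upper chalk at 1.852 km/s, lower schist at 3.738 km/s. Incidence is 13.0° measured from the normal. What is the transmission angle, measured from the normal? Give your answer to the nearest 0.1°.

Snell's law: sin θ₂ = (V₂/V₁)·sin θ₁ = (3.738/1.852)·sin 13.0° = 0.4540.
θ₂ = sin⁻¹(0.4540) = 27.00° (from vertical).

27.0°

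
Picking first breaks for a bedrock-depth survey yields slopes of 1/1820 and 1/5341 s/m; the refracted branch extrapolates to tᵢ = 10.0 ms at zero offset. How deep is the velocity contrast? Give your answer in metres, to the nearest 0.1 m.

θ_c = arcsin(1820/5341) = 19.92°; cos θ_c = 0.9402.
tᵢ = 2h cos θ_c/V₁ ⇒ h = tᵢ·V₁/(2 cos θ_c) = 0.01·1820/(2·0.9402) = 9.68 m.

9.7 m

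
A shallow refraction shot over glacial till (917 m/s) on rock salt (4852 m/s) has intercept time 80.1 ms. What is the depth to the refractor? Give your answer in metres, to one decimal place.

37.4 m

h = tᵢ·V₁·V₂ / (2·√(V₂²−V₁²)).
√(V₂²−V₁²) = √(4852² − 917²) = 4764.6 m/s.
h = 0.0801 s × 917 × 4852 / (2 × 4764.6) = 37.40 m.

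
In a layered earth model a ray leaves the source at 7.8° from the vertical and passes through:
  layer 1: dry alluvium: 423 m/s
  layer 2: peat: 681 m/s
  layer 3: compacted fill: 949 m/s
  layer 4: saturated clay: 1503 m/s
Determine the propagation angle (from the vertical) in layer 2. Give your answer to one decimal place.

12.6°

Snell's law across each interface conserves sin θ / V, so sin θ_2 = V_2·sin θ₁/V₁.
sin θ_2 = 681 × sin 7.8° / 423 = 0.2185.
θ_2 = 12.62° from the vertical.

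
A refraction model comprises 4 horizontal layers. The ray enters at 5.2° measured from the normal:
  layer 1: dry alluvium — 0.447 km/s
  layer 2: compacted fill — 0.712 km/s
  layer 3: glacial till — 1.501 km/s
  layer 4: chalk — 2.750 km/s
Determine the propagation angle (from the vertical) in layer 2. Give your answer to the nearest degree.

Ray parameter p = sin 5.2° / 0.447 = 2.0276e-01 s/km.
sin θ_2 = p·V_2 = 2.0276e-01 × 0.712 = 0.1444.
θ_2 = 8.30° from the vertical.

8°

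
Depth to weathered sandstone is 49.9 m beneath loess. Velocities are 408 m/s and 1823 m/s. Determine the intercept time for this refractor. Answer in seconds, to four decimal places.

tᵢ = 2h·√(V₂²−V₁²)/(V₁V₂).
√(V₂²−V₁²) = √(1823²−408²) = 1776.8 m/s.
tᵢ = 2·49.9·1776.8/(408·1823) = 0.23840 s.

0.2384 s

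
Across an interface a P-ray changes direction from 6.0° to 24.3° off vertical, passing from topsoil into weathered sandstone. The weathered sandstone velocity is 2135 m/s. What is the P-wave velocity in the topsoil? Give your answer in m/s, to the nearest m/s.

Snell's law: sin 6.0°/V₁ = sin 24.3°/V₂.
V₁ = V₂·sin 6.0°/sin 24.3° = 2135 × 0.2540 = 542.31 m/s.

542 m/s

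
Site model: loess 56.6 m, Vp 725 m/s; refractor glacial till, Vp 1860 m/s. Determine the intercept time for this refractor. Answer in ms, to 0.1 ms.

tᵢ = 2h·√(V₂²−V₁²)/(V₁V₂).
√(V₂²−V₁²) = √(1860²−725²) = 1712.9 m/s.
tᵢ = 2·56.6·1712.9/(725·1860) = 0.14379 s.

143.8 ms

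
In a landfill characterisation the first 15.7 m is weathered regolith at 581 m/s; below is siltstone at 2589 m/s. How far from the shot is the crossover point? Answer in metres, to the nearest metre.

39 m

θ_c = arcsin(581/2589) = 12.97°, so cos θ_c = 0.9745 and tᵢ = 2h cos θ_c/V₁ = 0.0527 s.
At crossover x/V₁ = x/V₂ + tᵢ ⇒ x = tᵢ/(1/V₁ − 1/V₂) = 0.05267/(1.7212e-03 − 3.8625e-04) = 39.45 m.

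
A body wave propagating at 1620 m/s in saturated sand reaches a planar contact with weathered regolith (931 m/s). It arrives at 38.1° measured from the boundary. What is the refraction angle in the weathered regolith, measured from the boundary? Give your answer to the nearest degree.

63°

Convert to the normal: θ₁ = 90° − 38.1° = 51.9°.
sin θ₁/V₁ = sin θ₂/V₂ ⇒ sin θ₂ = 931·sin 51.9°/1620 = 931·0.7869/1620 = 0.4522.
θ₂ = arcsin 0.4522 = 26.89° from the normal.
From the interface: 90° − 26.89° = 63.11°.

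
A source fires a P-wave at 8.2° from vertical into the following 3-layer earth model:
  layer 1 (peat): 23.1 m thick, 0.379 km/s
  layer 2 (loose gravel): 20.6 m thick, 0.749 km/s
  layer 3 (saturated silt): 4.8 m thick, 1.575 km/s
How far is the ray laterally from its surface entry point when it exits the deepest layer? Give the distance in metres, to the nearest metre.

13 m

Ray parameter p = sin 8.2° / 0.379 km/s = 3.7633e-01 s/km.
Layer 1: θ = 8.20°; offset = 23.1·tan 8.20° = 3.329 m.
Layer 2: sin θ = p·0.749 = 0.2819 → θ = 16.37°; offset = 20.6·tan 16.37° = 6.052 m.
Layer 3: sin θ = p·1.575 = 0.5927 → θ = 36.35°; offset = 4.8·tan 36.35° = 3.532 m.
Summing the layer offsets gives 12.913 m.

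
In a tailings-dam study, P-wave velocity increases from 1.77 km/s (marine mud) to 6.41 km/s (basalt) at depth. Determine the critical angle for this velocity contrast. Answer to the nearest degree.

Critical incidence: sin θ_c = V₁/V₂ = 1.77/6.41 = 0.2761.
θ_c = arcsin 0.2761 = 16.03°.

16°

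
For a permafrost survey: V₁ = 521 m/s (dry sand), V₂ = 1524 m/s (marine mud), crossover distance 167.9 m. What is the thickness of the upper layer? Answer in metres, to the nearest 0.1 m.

h = (x_cross/2)·√((V₂−V₁)/(V₂+V₁)).
(V₂−V₁)/(V₂+V₁) = (1524−521)/(1524+521) = 0.4905; √ = 0.7003.
h = (167.9/2)·0.7003 = 58.79 m.

58.8 m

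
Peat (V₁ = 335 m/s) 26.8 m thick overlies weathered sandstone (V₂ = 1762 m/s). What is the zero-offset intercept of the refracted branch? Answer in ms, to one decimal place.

157.1 ms

θ_c = arcsin(V₁/V₂) = arcsin(335/1762) = 10.96°; cos θ_c = 0.9818.
tᵢ = 2h·cos θ_c / V₁ = 2·26.8·0.9818 / 335 = 0.15708 s.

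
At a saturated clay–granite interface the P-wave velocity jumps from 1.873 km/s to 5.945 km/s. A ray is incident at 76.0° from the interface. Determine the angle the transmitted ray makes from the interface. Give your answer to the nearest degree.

40°

Convert to the normal: θ₁ = 90° − 76.0° = 14.0°.
Snell's law: sin θ₂ = (V₂/V₁)·sin θ₁ = (5.945/1.873)·sin 14.0° = 0.7679.
θ₂ = sin⁻¹(0.7679) = 50.16° (from vertical).
From the interface: 90° − 50.16° = 39.84°.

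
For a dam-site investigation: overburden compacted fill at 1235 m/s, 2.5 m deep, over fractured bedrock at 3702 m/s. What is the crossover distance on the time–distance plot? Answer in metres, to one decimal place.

7.1 m

θ_c = arcsin(1235/3702) = 19.49°, so cos θ_c = 0.9427 and tᵢ = 2h cos θ_c/V₁ = 0.0038 s.
At crossover x/V₁ = x/V₂ + tᵢ ⇒ x = tᵢ/(1/V₁ − 1/V₂) = 0.00382/(8.0972e-04 − 2.7012e-04) = 7.07 m.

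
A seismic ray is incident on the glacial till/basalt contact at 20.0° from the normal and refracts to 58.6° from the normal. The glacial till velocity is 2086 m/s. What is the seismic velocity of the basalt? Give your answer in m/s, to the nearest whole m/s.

5206 m/s

Snell's law: sin 20.0°/V₁ = sin 58.6°/V₂.
V₂ = V₁·sin 58.6°/sin 20.0° = 2086 × 2.4956 = 5205.85 m/s.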